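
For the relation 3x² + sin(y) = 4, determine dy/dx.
Apply d/dx to both sides, remembering that y depends on x. Each occurrence of y therefore brings in a y' = dy/dx via the chain rule.

With F(x, y) equal to the left-hand side minus the right, differentiate F term by term:
  d/dx[3x^2] = 6x
  d/dx[sin(y)] = y'·cos(y)
  d/dx[-4] = 0
Adding these up, d/dx[F] = 0 becomes
  (6x) + (cos(y))·y' = 0,
so isolating y',
  dy/dx = -(6x)/(cos(y)) = -6x/cos(y)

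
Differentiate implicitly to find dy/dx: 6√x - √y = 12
Take d/dx of both sides. Since y is implicitly a function of x, the chain rule attaches a y' = dy/dx factor whenever we differentiate through y.

Set F(x, y) = (left side) − (right side), so the curve is F = 0. Differentiating each term of F:
  d/dx[6√(x)] = 3/√(x)
  d/dx[-√(y)] = -y'/(2√(y))
  d/dx[-12] = 0

Collecting, the y'-free part is the partial derivative in x and the y' coefficient is the partial derivative in y:
  ∂F/∂x = 3/√(x)
  ∂F/∂y = -1/(2√(y))

so d/dx[F(x, y(x))] = ∂F/∂x + (∂F/∂y)·y' = 0. Rearranging,
  dy/dx = -(∂F/∂x)/(∂F/∂y) = -(3/√(x))/(-1/(2√(y))) = 6√(y)/√(x)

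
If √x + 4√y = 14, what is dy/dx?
Take d/dx of both sides. Since y is implicitly a function of x, the chain rule attaches a y' = dy/dx factor whenever we differentiate through y.

Set F(x, y) = (left side) − (right side), so the curve is F = 0. Differentiating each term of F:
  d/dx[√(x)] = 1/(2√(x))
  d/dx[4√(y)] = 2·y'/√(y)
  d/dx[-14] = 0

Collecting, the y'-free part is the partial derivative in x and the y' coefficient is the partial derivative in y:
  ∂F/∂x = 1/(2√(x))
  ∂F/∂y = 2/√(y)

so d/dx[F(x, y(x))] = ∂F/∂x + (∂F/∂y)·y' = 0. Rearranging,
  dy/dx = -(∂F/∂x)/(∂F/∂y) = -(1/(2√(x)))/(2/√(y)) = -√(y)/(4√(x))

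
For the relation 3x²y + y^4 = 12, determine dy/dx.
Differentiate the relation implicitly: treat y = y(x) and apply the chain rule, so every y-derivative picks up a y' = dy/dx factor.

With everything moved to the left-hand side, differentiate term by term:
  d/dx[3x^2y] = 3x^2·y' + 6xy
  d/dx[y^4] = 4y^3·y'
  d/dx[-12] = 0

Separating the contributions that come from x directly and those that come through y:
  without y':      6xy
  multiplying y':  3x^2 + 4y^3

so (6xy) + (3x^2 + 4y^3)·y' = 0, and therefore
  dy/dx = -(6xy)/(3x^2 + 4y^3) = -6xy/(3x^2 + 4y^3)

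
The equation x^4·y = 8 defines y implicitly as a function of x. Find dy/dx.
Differentiate both sides with respect to x, treating y as y(x). By the chain rule, any term containing y contributes a factor of y' = dy/dx when we differentiate it.

Move every term to one side and write the relation as F(x, y) = 0. Term by term,
  d/dx[x^4y] = x^4·y' + 4x^3y
  d/dx[-8] = 0

The pieces without y' make up ∂F/∂x and the coefficient of y' is ∂F/∂y:
  ∂F/∂x = 4x^3y,
  ∂F/∂y = x^4.

Since d/dx[F] = ∂F/∂x + (∂F/∂y)·y' = 0, solve for y':
  (∂F/∂y)·y' = -∂F/∂x
  dy/dx = -(∂F/∂x)/(∂F/∂y) = -(4x^3y)/(x^4) = -4y/x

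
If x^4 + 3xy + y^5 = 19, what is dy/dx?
Apply d/dx to both sides, remembering that y depends on x. Each occurrence of y therefore brings in a y' = dy/dx via the chain rule.

With F(x, y) equal to the left-hand side minus the right, differentiate F term by term:
  d/dx[x^4] = 4x^3
  d/dx[3xy] = 3x·y' + 3y
  d/dx[y^5] = 5y^4·y'
  d/dx[-19] = 0
Adding these up, d/dx[F] = 0 becomes
  (4x^3 + 3y) + (3x + 5y^4)·y' = 0,
so isolating y',
  dy/dx = -(4x^3 + 3y)/(3x + 5y^4) = (-4x^3 - 3y)/(3x + 5y^4)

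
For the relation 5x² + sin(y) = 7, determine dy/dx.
Differentiate both sides with respect to x, treating y as y(x). By the chain rule, any term containing y contributes a factor of y' = dy/dx when we differentiate it.

Move every term to one side and write the relation as F(x, y) = 0. Term by term,
  d/dx[5x^2] = 10x
  d/dx[sin(y)] = y'·cos(y)
  d/dx[-7] = 0

The pieces without y' make up ∂F/∂x and the coefficient of y' is ∂F/∂y:
  ∂F/∂x = 10x,
  ∂F/∂y = cos(y).

Since d/dx[F] = ∂F/∂x + (∂F/∂y)·y' = 0, solve for y':
  (∂F/∂y)·y' = -∂F/∂x
  dy/dx = -(∂F/∂x)/(∂F/∂y) = -(10x)/(cos(y)) = -10x/cos(y)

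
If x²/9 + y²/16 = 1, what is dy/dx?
Apply d/dx to both sides, remembering that y depends on x. Each occurrence of y therefore brings in a y' = dy/dx via the chain rule.

With F(x, y) equal to the left-hand side minus the right, differentiate F term by term:
  d/dx[x^2/9] = 2x/9
  d/dx[y^2/16] = y·y'/8
  d/dx[-1] = 0
Adding these up, d/dx[F] = 0 becomes
  (2x/9) + (y/8)·y' = 0,
so isolating y',
  dy/dx = -(2x/9)/(y/8) = -16x/(9y)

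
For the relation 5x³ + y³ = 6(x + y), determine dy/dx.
Differentiate both sides with respect to x, treating y as y(x). By the chain rule, any term containing y contributes a factor of y' = dy/dx when we differentiate it.

Move every term to one side and write the relation as F(x, y) = 0. Term by term,
  d/dx[5x^3] = 15x^2
  d/dx[-6x] = -6
  d/dx[y^3] = 3y^2·y'
  d/dx[-6y] = -6·y'

The pieces without y' make up ∂F/∂x and the coefficient of y' is ∂F/∂y:
  ∂F/∂x = 15x^2 - 6,
  ∂F/∂y = 3y^2 - 6.

Since d/dx[F] = ∂F/∂x + (∂F/∂y)·y' = 0, solve for y':
  (∂F/∂y)·y' = -∂F/∂x
  dy/dx = -(∂F/∂x)/(∂F/∂y) = -(15x^2 - 6)/(3y^2 - 6) = (2 - 5x^2)/(y^2 - 2)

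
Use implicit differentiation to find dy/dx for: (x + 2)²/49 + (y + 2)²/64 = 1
Differentiate both sides with respect to x, treating y as y(x). By the chain rule, any term containing y contributes a factor of y' = dy/dx when we differentiate it.

Move every term to one side and write the relation as F(x, y) = 0. Term by term,
  d/dx[(x + 2)^2/49] = 2x/49 + 4/49
  d/dx[(y + 2)^2/64] = y'(y + 2)/32
  d/dx[-1] = 0

The pieces without y' make up ∂F/∂x and the coefficient of y' is ∂F/∂y:
  ∂F/∂x = 2x/49 + 4/49,
  ∂F/∂y = y/32 + 1/16.

Since d/dx[F] = ∂F/∂x + (∂F/∂y)·y' = 0, solve for y':
  (∂F/∂y)·y' = -∂F/∂x
  dy/dx = -(∂F/∂x)/(∂F/∂y) = -(2x/49 + 4/49)/(y/32 + 1/16)
        = -(2(x + 2)/49)/((y + 2)/32) = 64(-x - 2)/(49(y + 2))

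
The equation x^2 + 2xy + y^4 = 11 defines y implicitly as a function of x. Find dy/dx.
Differentiate the relation implicitly: treat y = y(x) and apply the chain rule, so every y-derivative picks up a y' = dy/dx factor.

With everything moved to the left-hand side, differentiate term by term:
  d/dx[x^2] = 2x
  d/dx[2xy] = 2x·y' + 2y
  d/dx[y^4] = 4y^3·y'
  d/dx[-11] = 0

Separating the contributions that come from x directly and those that come through y:
  without y':      2x + 2y
  multiplying y':  2x + 4y^3

so (2x + 2y) + (2x + 4y^3)·y' = 0, and therefore
  dy/dx = -(2x + 2y)/(2x + 4y^3) = (-x - y)/(x + 2y^3)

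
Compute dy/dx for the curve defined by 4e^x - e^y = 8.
Differentiate both sides with respect to x, treating y as y(x). By the chain rule, any term containing y contributes a factor of y' = dy/dx when we differentiate it.

Move every term to one side and write the relation as F(x, y) = 0. Term by term,
  d/dx[4e^(x)] = 4e^(x)
  d/dx[-e^(y)] = -y'·e^(y)
  d/dx[-8] = 0

The pieces without y' make up ∂F/∂x and the coefficient of y' is ∂F/∂y:
  ∂F/∂x = 4e^(x),
  ∂F/∂y = -e^(y).

Since d/dx[F] = ∂F/∂x + (∂F/∂y)·y' = 0, solve for y':
  (∂F/∂y)·y' = -∂F/∂x
  dy/dx = -(∂F/∂x)/(∂F/∂y) = -(4e^(x))/(-e^(y)) = 4e^(x - y)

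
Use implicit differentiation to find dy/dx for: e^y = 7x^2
Apply d/dx to both sides, remembering that y depends on x. Each occurrence of y therefore brings in a y' = dy/dx via the chain rule.

With F(x, y) equal to the left-hand side minus the right, differentiate F term by term:
  d/dx[-7x^2] = -14x
  d/dx[e^(y)] = y'·e^(y)
Adding these up, d/dx[F] = 0 becomes
  (-14x) + (e^(y))·y' = 0,
so isolating y',
  dy/dx = -(-14x)/(e^(y)) = 14x·e^(-y)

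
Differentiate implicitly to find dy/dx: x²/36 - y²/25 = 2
Differentiate the relation implicitly: treat y = y(x) and apply the chain rule, so every y-derivative picks up a y' = dy/dx factor.

With everything moved to the left-hand side, differentiate term by term:
  d/dx[x^2/36] = x/18
  d/dx[-y^2/25] = -2y·y'/25
  d/dx[-2] = 0

Separating the contributions that come from x directly and those that come through y:
  without y':      x/18
  multiplying y':  -2y/25

so (x/18) + (-2y/25)·y' = 0, and therefore
  dy/dx = -(x/18)/(-2y/25) = 25x/(36y)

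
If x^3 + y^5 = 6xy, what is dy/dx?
Differentiate the relation implicitly: treat y = y(x) and apply the chain rule, so every y-derivative picks up a y' = dy/dx factor.

With everything moved to the left-hand side, differentiate term by term:
  d/dx[x^3] = 3x^2
  d/dx[-6xy] = -6x·y' - 6y
  d/dx[y^5] = 5y^4·y'

Separating the contributions that come from x directly and those that come through y:
  without y':      3x^2 - 6y
  multiplying y':  -6x + 5y^4

so (3x^2 - 6y) + (-6x + 5y^4)·y' = 0, and therefore
  dy/dx = -(3x^2 - 6y)/(-6x + 5y^4) = 3(x^2 - 2y)/(6x - 5y^4)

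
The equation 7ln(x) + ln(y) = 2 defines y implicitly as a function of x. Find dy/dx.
Differentiate the relation implicitly: treat y = y(x) and apply the chain rule, so every y-derivative picks up a y' = dy/dx factor.

With everything moved to the left-hand side, differentiate term by term:
  d/dx[7ln(x)] = 7/x
  d/dx[ln(y)] = y'/y
  d/dx[-2] = 0

Separating the contributions that come from x directly and those that come through y:
  without y':      7/x
  multiplying y':  1/y

so (7/x) + (1/y)·y' = 0, and therefore
  dy/dx = -(7/x)/(1/y) = -7y/x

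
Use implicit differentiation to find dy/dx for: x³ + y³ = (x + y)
Differentiate both sides with respect to x, treating y as y(x). By the chain rule, any term containing y contributes a factor of y' = dy/dx when we differentiate it.

Move every term to one side and write the relation as F(x, y) = 0. Term by term,
  d/dx[x^3] = 3x^2
  d/dx[-x] = -1
  d/dx[y^3] = 3y^2·y'
  d/dx[-y] = -y'

The pieces without y' make up ∂F/∂x and the coefficient of y' is ∂F/∂y:
  ∂F/∂x = 3x^2 - 1,
  ∂F/∂y = 3y^2 - 1.

Since d/dx[F] = ∂F/∂x + (∂F/∂y)·y' = 0, solve for y':
  (∂F/∂y)·y' = -∂F/∂x
  dy/dx = -(∂F/∂x)/(∂F/∂y) = -(3x^2 - 1)/(3y^2 - 1) = (1 - 3x^2)/(3y^2 - 1)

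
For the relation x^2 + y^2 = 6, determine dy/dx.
Take d/dx of both sides. Since y is implicitly a function of x, the chain rule attaches a y' = dy/dx factor whenever we differentiate through y.

Set F(x, y) = (left side) − (right side), so the curve is F = 0. Differentiating each term of F:
  d/dx[x^2] = 2x
  d/dx[y^2] = 2y·y'
  d/dx[-6] = 0

Collecting, the y'-free part is the partial derivative in x and the y' coefficient is the partial derivative in y:
  ∂F/∂x = 2x
  ∂F/∂y = 2y

so d/dx[F(x, y(x))] = ∂F/∂x + (∂F/∂y)·y' = 0. Rearranging,
  dy/dx = -(∂F/∂x)/(∂F/∂y) = -(2x)/(2y) = -x/y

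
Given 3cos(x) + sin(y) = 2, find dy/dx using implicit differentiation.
Apply d/dx to both sides, remembering that y depends on x. Each occurrence of y therefore brings in a y' = dy/dx via the chain rule.

With F(x, y) equal to the left-hand side minus the right, differentiate F term by term:
  d/dx[sin(y)] = y'·cos(y)
  d/dx[3cos(x)] = -3sin(x)
  d/dx[-2] = 0
Adding these up, d/dx[F] = 0 becomes
  (-3sin(x)) + (cos(y))·y' = 0,
so isolating y',
  dy/dx = -(-3sin(x))/(cos(y)) = 3sin(x)/cos(y)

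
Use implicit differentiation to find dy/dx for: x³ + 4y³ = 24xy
Differentiate the relation implicitly: treat y = y(x) and apply the chain rule, so every y-derivative picks up a y' = dy/dx factor.

With everything moved to the left-hand side, differentiate term by term:
  d/dx[x^3] = 3x^2
  d/dx[-24xy] = -24x·y' - 24y
  d/dx[4y^3] = 12y^2·y'

Separating the contributions that come from x directly and those that come through y:
  without y':      3x^2 - 24y
  multiplying y':  -24x + 12y^2

so (3x^2 - 24y) + (-24x + 12y^2)·y' = 0, and therefore
  dy/dx = -(3x^2 - 24y)/(-24x + 12y^2) = (x^2 - 8y)/(4(2x - y^2))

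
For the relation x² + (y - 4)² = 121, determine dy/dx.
Differentiate the relation implicitly: treat y = y(x) and apply the chain rule, so every y-derivative picks up a y' = dy/dx factor.

With everything moved to the left-hand side, differentiate term by term:
  d/dx[x^2] = 2x
  d/dx[(y - 4)^2] = 2·y'(y - 4)
  d/dx[-121] = 0

Separating the contributions that come from x directly and those that come through y:
  without y':      2x
  multiplying y':  2y - 8

so (2x) + (2y - 8)·y' = 0, and therefore
  dy/dx = -(2x)/(2y - 8) = -x/(y - 4)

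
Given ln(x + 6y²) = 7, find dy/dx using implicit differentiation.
Differentiate the relation implicitly: treat y = y(x) and apply the chain rule, so every y-derivative picks up a y' = dy/dx factor.

With everything moved to the left-hand side, differentiate term by term:
  d/dx[ln(x + 6y^2)] = (12y·y' + 1)/(x + 6y^2)
  d/dx[-7] = 0

Separating the contributions that come from x directly and those that come through y:
  without y':      1/(x + 6y^2)
  multiplying y':  12y/(x + 6y^2)

so (1/(x + 6y^2)) + (12y/(x + 6y^2))·y' = 0, and therefore
  dy/dx = -(1/(x + 6y^2))/(12y/(x + 6y^2)) = -1/(12y)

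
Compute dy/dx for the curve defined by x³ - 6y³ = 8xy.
Apply d/dx to both sides, remembering that y depends on x. Each occurrence of y therefore brings in a y' = dy/dx via the chain rule.

With F(x, y) equal to the left-hand side minus the right, differentiate F term by term:
  d/dx[x^3] = 3x^2
  d/dx[-8xy] = -8x·y' - 8y
  d/dx[-6y^3] = -18y^2·y'
Adding these up, d/dx[F] = 0 becomes
  (3x^2 - 8y) + (-8x - 18y^2)·y' = 0,
so isolating y',
  dy/dx = -(3x^2 - 8y)/(-8x - 18y^2) = (3x^2 - 8y)/(2(4x + 9y^2))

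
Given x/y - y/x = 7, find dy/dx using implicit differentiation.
Differentiate both sides with respect to x, treating y as y(x). By the chain rule, any term containing y contributes a factor of y' = dy/dx when we differentiate it.

Move every term to one side and write the relation as F(x, y) = 0. Term by term,
  d/dx[x/y] = -x·y'/y^2 + 1/y
  d/dx[-y/x] = -y'/x + y/x^2
  d/dx[-7] = 0

The pieces without y' make up ∂F/∂x and the coefficient of y' is ∂F/∂y:
  ∂F/∂x = 1/y + y/x^2,
  ∂F/∂y = -x/y^2 - 1/x.

Since d/dx[F] = ∂F/∂x + (∂F/∂y)·y' = 0, solve for y':
  (∂F/∂y)·y' = -∂F/∂x
  dy/dx = -(∂F/∂x)/(∂F/∂y) = -(1/y + y/x^2)/(-x/y^2 - 1/x)
        = -((x^2 + y^2)/(x^2y))/(-(x^2 + y^2)/(xy^2)) = y/x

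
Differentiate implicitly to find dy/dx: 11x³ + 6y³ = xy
Take d/dx of both sides. Since y is implicitly a function of x, the chain rule attaches a y' = dy/dx factor whenever we differentiate through y.

Set F(x, y) = (left side) − (right side), so the curve is F = 0. Differentiating each term of F:
  d/dx[11x^3] = 33x^2
  d/dx[-xy] = -x·y' - y
  d/dx[6y^3] = 18y^2·y'

Collecting, the y'-free part is the partial derivative in x and the y' coefficient is the partial derivative in y:
  ∂F/∂x = 33x^2 - y
  ∂F/∂y = -x + 18y^2

so d/dx[F(x, y(x))] = ∂F/∂x + (∂F/∂y)·y' = 0. Rearranging,
  dy/dx = -(∂F/∂x)/(∂F/∂y) = -(33x^2 - y)/(-x + 18y^2) = (33x^2 - y)/(x - 18y^2)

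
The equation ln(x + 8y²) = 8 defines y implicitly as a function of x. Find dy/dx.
Take d/dx of both sides. Since y is implicitly a function of x, the chain rule attaches a y' = dy/dx factor whenever we differentiate through y.

Set F(x, y) = (left side) − (right side), so the curve is F = 0. Differentiating each term of F:
  d/dx[ln(x + 8y^2)] = (16y·y' + 1)/(x + 8y^2)
  d/dx[-8] = 0

Collecting, the y'-free part is the partial derivative in x and the y' coefficient is the partial derivative in y:
  ∂F/∂x = 1/(x + 8y^2)
  ∂F/∂y = 16y/(x + 8y^2)

so d/dx[F(x, y(x))] = ∂F/∂x + (∂F/∂y)·y' = 0. Rearranging,
  dy/dx = -(∂F/∂x)/(∂F/∂y) = -(1/(x + 8y^2))/(16y/(x + 8y^2)) = -1/(16y)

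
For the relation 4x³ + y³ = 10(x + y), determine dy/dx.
Differentiate the relation implicitly: treat y = y(x) and apply the chain rule, so every y-derivative picks up a y' = dy/dx factor.

With everything moved to the left-hand side, differentiate term by term:
  d/dx[4x^3] = 12x^2
  d/dx[-10x] = -10
  d/dx[y^3] = 3y^2·y'
  d/dx[-10y] = -10·y'

Separating the contributions that come from x directly and those that come through y:
  without y':      12x^2 - 10
  multiplying y':  3y^2 - 10

so (12x^2 - 10) + (3y^2 - 10)·y' = 0, and therefore
  dy/dx = -(12x^2 - 10)/(3y^2 - 10) = 2(5 - 6x^2)/(3y^2 - 10)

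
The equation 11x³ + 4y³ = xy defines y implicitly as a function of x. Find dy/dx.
Apply d/dx to both sides, remembering that y depends on x. Each occurrence of y therefore brings in a y' = dy/dx via the chain rule.

With F(x, y) equal to the left-hand side minus the right, differentiate F term by term:
  d/dx[11x^3] = 33x^2
  d/dx[-xy] = -x·y' - y
  d/dx[4y^3] = 12y^2·y'
Adding these up, d/dx[F] = 0 becomes
  (33x^2 - y) + (-x + 12y^2)·y' = 0,
so isolating y',
  dy/dx = -(33x^2 - y)/(-x + 12y^2) = (33x^2 - y)/(x - 12y^2)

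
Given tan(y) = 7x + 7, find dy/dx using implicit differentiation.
Apply d/dx to both sides, remembering that y depends on x. Each occurrence of y therefore brings in a y' = dy/dx via the chain rule.

With F(x, y) equal to the left-hand side minus the right, differentiate F term by term:
  d/dx[-7x] = -7
  d/dx[tan(y)] = y'(tan(y)^2 + 1)
  d/dx[-7] = 0
Adding these up, d/dx[F] = 0 becomes
  (-7) + (tan(y)^2 + 1)·y' = 0,
so isolating y',
  dy/dx = -(-7)/(tan(y)^2 + 1) = 7cos(y)^2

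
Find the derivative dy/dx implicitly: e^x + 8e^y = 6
Differentiate the relation implicitly: treat y = y(x) and apply the chain rule, so every y-derivative picks up a y' = dy/dx factor.

With everything moved to the left-hand side, differentiate term by term:
  d/dx[e^(x)] = e^(x)
  d/dx[8e^(y)] = 8·y'·e^(y)
  d/dx[-6] = 0

Separating the contributions that come from x directly and those that come through y:
  without y':      e^(x)
  multiplying y':  8e^(y)

so (e^(x)) + (8e^(y))·y' = 0, and therefore
  dy/dx = -(e^(x))/(8e^(y)) = -e^(x - y)/8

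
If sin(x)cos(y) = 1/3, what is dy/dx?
Apply d/dx to both sides, remembering that y depends on x. Each occurrence of y therefore brings in a y' = dy/dx via the chain rule.

With F(x, y) equal to the left-hand side minus the right, differentiate F term by term:
  d/dx[sin(x)·cos(y)] = -y'·sin(x)·sin(y) + cos(x)·cos(y)
  d/dx[-1/3] = 0
Adding these up, d/dx[F] = 0 becomes
  (cos(x)·cos(y)) + (-sin(x)·sin(y))·y' = 0,
so isolating y',
  dy/dx = -(cos(x)·cos(y))/(-sin(x)·sin(y)) = 1/(tan(x)·tan(y))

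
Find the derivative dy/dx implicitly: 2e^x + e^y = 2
Take d/dx of both sides. Since y is implicitly a function of x, the chain rule attaches a y' = dy/dx factor whenever we differentiate through y.

Set F(x, y) = (left side) − (right side), so the curve is F = 0. Differentiating each term of F:
  d/dx[2e^(x)] = 2e^(x)
  d/dx[e^(y)] = y'·e^(y)
  d/dx[-2] = 0

Collecting, the y'-free part is the partial derivative in x and the y' coefficient is the partial derivative in y:
  ∂F/∂x = 2e^(x)
  ∂F/∂y = e^(y)

so d/dx[F(x, y(x))] = ∂F/∂x + (∂F/∂y)·y' = 0. Rearranging,
  dy/dx = -(∂F/∂x)/(∂F/∂y) = -(2e^(x))/(e^(y)) = -2e^(x - y)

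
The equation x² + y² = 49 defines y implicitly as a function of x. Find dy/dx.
Differentiate the relation implicitly: treat y = y(x) and apply the chain rule, so every y-derivative picks up a y' = dy/dx factor.

With everything moved to the left-hand side, differentiate term by term:
  d/dx[x^2] = 2x
  d/dx[y^2] = 2y·y'
  d/dx[-49] = 0

Separating the contributions that come from x directly and those that come through y:
  without y':      2x
  multiplying y':  2y

so (2x) + (2y)·y' = 0, and therefore
  dy/dx = -(2x)/(2y) = -x/y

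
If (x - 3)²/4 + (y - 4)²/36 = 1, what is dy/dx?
Take d/dx of both sides. Since y is implicitly a function of x, the chain rule attaches a y' = dy/dx factor whenever we differentiate through y.

Set F(x, y) = (left side) − (right side), so the curve is F = 0. Differentiating each term of F:
  d/dx[(x - 3)^2/4] = x/2 - 3/2
  d/dx[(y - 4)^2/36] = y'(y - 4)/18
  d/dx[-1] = 0

Collecting, the y'-free part is the partial derivative in x and the y' coefficient is the partial derivative in y:
  ∂F/∂x = x/2 - 3/2
  ∂F/∂y = y/18 - 2/9

so d/dx[F(x, y(x))] = ∂F/∂x + (∂F/∂y)·y' = 0. Rearranging,
  dy/dx = -(∂F/∂x)/(∂F/∂y) = -(x/2 - 3/2)/(y/18 - 2/9)
        = -((x - 3)/2)/((y - 4)/18) = 9(3 - x)/(y - 4)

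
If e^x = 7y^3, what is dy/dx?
Differentiate the relation implicitly: treat y = y(x) and apply the chain rule, so every y-derivative picks up a y' = dy/dx factor.

With everything moved to the left-hand side, differentiate term by term:
  d/dx[-7y^3] = -21y^2·y'
  d/dx[e^(x)] = e^(x)

Separating the contributions that come from x directly and those that come through y:
  without y':      e^(x)
  multiplying y':  -21y^2

so (e^(x)) + (-21y^2)·y' = 0, and therefore
  dy/dx = -(e^(x))/(-21y^2) = e^(x)/(21y^2)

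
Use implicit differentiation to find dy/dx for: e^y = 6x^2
Take d/dx of both sides. Since y is implicitly a function of x, the chain rule attaches a y' = dy/dx factor whenever we differentiate through y.

Set F(x, y) = (left side) − (right side), so the curve is F = 0. Differentiating each term of F:
  d/dx[-6x^2] = -12x
  d/dx[e^(y)] = y'·e^(y)

Collecting, the y'-free part is the partial derivative in x and the y' coefficient is the partial derivative in y:
  ∂F/∂x = -12x
  ∂F/∂y = e^(y)

so d/dx[F(x, y(x))] = ∂F/∂x + (∂F/∂y)·y' = 0. Rearranging,
  dy/dx = -(∂F/∂x)/(∂F/∂y) = -(-12x)/(e^(y)) = 12x·e^(-y)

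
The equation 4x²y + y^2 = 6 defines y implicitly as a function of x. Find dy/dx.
Differentiate both sides with respect to x, treating y as y(x). By the chain rule, any term containing y contributes a factor of y' = dy/dx when we differentiate it.

Move every term to one side and write the relation as F(x, y) = 0. Term by term,
  d/dx[4x^2y] = 4x^2·y' + 8xy
  d/dx[y^2] = 2y·y'
  d/dx[-6] = 0

The pieces without y' make up ∂F/∂x and the coefficient of y' is ∂F/∂y:
  ∂F/∂x = 8xy,
  ∂F/∂y = 4x^2 + 2y.

Since d/dx[F] = ∂F/∂x + (∂F/∂y)·y' = 0, solve for y':
  (∂F/∂y)·y' = -∂F/∂x
  dy/dx = -(∂F/∂x)/(∂F/∂y) = -(8xy)/(4x^2 + 2y) = -4xy/(2x^2 + y)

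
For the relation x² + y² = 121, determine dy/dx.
Differentiate both sides with respect to x, treating y as y(x). By the chain rule, any term containing y contributes a factor of y' = dy/dx when we differentiate it.

Move every term to one side and write the relation as F(x, y) = 0. Term by term,
  d/dx[x^2] = 2x
  d/dx[y^2] = 2y·y'
  d/dx[-121] = 0

The pieces without y' make up ∂F/∂x and the coefficient of y' is ∂F/∂y:
  ∂F/∂x = 2x,
  ∂F/∂y = 2y.

Since d/dx[F] = ∂F/∂x + (∂F/∂y)·y' = 0, solve for y':
  (∂F/∂y)·y' = -∂F/∂x
  dy/dx = -(∂F/∂x)/(∂F/∂y) = -(2x)/(2y) = -x/y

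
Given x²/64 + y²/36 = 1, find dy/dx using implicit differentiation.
Take d/dx of both sides. Since y is implicitly a function of x, the chain rule attaches a y' = dy/dx factor whenever we differentiate through y.

Set F(x, y) = (left side) − (right side), so the curve is F = 0. Differentiating each term of F:
  d/dx[x^2/64] = x/32
  d/dx[y^2/36] = y·y'/18
  d/dx[-1] = 0

Collecting, the y'-free part is the partial derivative in x and the y' coefficient is the partial derivative in y:
  ∂F/∂x = x/32
  ∂F/∂y = y/18

so d/dx[F(x, y(x))] = ∂F/∂x + (∂F/∂y)·y' = 0. Rearranging,
  dy/dx = -(∂F/∂x)/(∂F/∂y) = -(x/32)/(y/18) = -9x/(16y)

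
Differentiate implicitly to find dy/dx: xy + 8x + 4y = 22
Apply d/dx to both sides, remembering that y depends on x. Each occurrence of y therefore brings in a y' = dy/dx via the chain rule.

With F(x, y) equal to the left-hand side minus the right, differentiate F term by term:
  d/dx[xy] = x·y' + y
  d/dx[8x] = 8
  d/dx[4y] = 4·y'
  d/dx[-22] = 0
Adding these up, d/dx[F] = 0 becomes
  (y + 8) + (x + 4)·y' = 0,
so isolating y',
  dy/dx = -(y + 8)/(x + 4) = (-y - 8)/(x + 4)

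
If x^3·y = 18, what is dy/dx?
Take d/dx of both sides. Since y is implicitly a function of x, the chain rule attaches a y' = dy/dx factor whenever we differentiate through y.

Set F(x, y) = (left side) − (right side), so the curve is F = 0. Differentiating each term of F:
  d/dx[x^3y] = x^3·y' + 3x^2y
  d/dx[-18] = 0

Collecting, the y'-free part is the partial derivative in x and the y' coefficient is the partial derivative in y:
  ∂F/∂x = 3x^2y
  ∂F/∂y = x^3

so d/dx[F(x, y(x))] = ∂F/∂x + (∂F/∂y)·y' = 0. Rearranging,
  dy/dx = -(∂F/∂x)/(∂F/∂y) = -(3x^2y)/(x^3) = -3y/x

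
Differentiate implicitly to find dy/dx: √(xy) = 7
Apply d/dx to both sides, remembering that y depends on x. Each occurrence of y therefore brings in a y' = dy/dx via the chain rule.

With F(x, y) equal to the left-hand side minus the right, differentiate F term by term:
  d/dx[√(xy)] = √(xy)(x·y'/2 + y/2)/(xy)
  d/dx[-7] = 0
Adding these up, d/dx[F] = 0 becomes
  (√(xy)/(2x)) + (√(xy)/(2y))·y' = 0,
so isolating y',
  dy/dx = -(√(xy)/(2x))/(√(xy)/(2y)) = -y/x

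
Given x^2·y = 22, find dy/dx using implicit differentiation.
Differentiate both sides with respect to x, treating y as y(x). By the chain rule, any term containing y contributes a factor of y' = dy/dx when we differentiate it.

Move every term to one side and write the relation as F(x, y) = 0. Term by term,
  d/dx[x^2y] = x^2·y' + 2xy
  d/dx[-22] = 0

The pieces without y' make up ∂F/∂x and the coefficient of y' is ∂F/∂y:
  ∂F/∂x = 2xy,
  ∂F/∂y = x^2.

Since d/dx[F] = ∂F/∂x + (∂F/∂y)·y' = 0, solve for y':
  (∂F/∂y)·y' = -∂F/∂x
  dy/dx = -(∂F/∂x)/(∂F/∂y) = -(2xy)/(x^2) = -2y/x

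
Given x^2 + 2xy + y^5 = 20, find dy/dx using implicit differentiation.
Take d/dx of both sides. Since y is implicitly a function of x, the chain rule attaches a y' = dy/dx factor whenever we differentiate through y.

Set F(x, y) = (left side) − (right side), so the curve is F = 0. Differentiating each term of F:
  d/dx[x^2] = 2x
  d/dx[2xy] = 2x·y' + 2y
  d/dx[y^5] = 5y^4·y'
  d/dx[-20] = 0

Collecting, the y'-free part is the partial derivative in x and the y' coefficient is the partial derivative in y:
  ∂F/∂x = 2x + 2y
  ∂F/∂y = 2x + 5y^4

so d/dx[F(x, y(x))] = ∂F/∂x + (∂F/∂y)·y' = 0. Rearranging,
  dy/dx = -(∂F/∂x)/(∂F/∂y) = -(2x + 2y)/(2x + 5y^4) = 2(-x - y)/(2x + 5y^4)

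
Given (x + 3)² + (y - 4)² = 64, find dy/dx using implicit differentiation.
Differentiate both sides with respect to x, treating y as y(x). By the chain rule, any term containing y contributes a factor of y' = dy/dx when we differentiate it.

Move every term to one side and write the relation as F(x, y) = 0. Term by term,
  d/dx[(x + 3)^2] = 2x + 6
  d/dx[(y - 4)^2] = 2·y'(y - 4)
  d/dx[-64] = 0

The pieces without y' make up ∂F/∂x and the coefficient of y' is ∂F/∂y:
  ∂F/∂x = 2x + 6,
  ∂F/∂y = 2y - 8.

Since d/dx[F] = ∂F/∂x + (∂F/∂y)·y' = 0, solve for y':
  (∂F/∂y)·y' = -∂F/∂x
  dy/dx = -(∂F/∂x)/(∂F/∂y) = -(2x + 6)/(2y - 8) = (-x - 3)/(y - 4)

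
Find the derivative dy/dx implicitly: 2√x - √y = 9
Take d/dx of both sides. Since y is implicitly a function of x, the chain rule attaches a y' = dy/dx factor whenever we differentiate through y.

Set F(x, y) = (left side) − (right side), so the curve is F = 0. Differentiating each term of F:
  d/dx[2√(x)] = 1/√(x)
  d/dx[-√(y)] = -y'/(2√(y))
  d/dx[-9] = 0

Collecting, the y'-free part is the partial derivative in x and the y' coefficient is the partial derivative in y:
  ∂F/∂x = 1/√(x)
  ∂F/∂y = -1/(2√(y))

so d/dx[F(x, y(x))] = ∂F/∂x + (∂F/∂y)·y' = 0. Rearranging,
  dy/dx = -(∂F/∂x)/(∂F/∂y) = -(1/√(x))/(-1/(2√(y))) = 2√(y)/√(x)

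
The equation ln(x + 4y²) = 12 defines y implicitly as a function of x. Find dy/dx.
Apply d/dx to both sides, remembering that y depends on x. Each occurrence of y therefore brings in a y' = dy/dx via the chain rule.

With F(x, y) equal to the left-hand side minus the right, differentiate F term by term:
  d/dx[ln(x + 4y^2)] = (8y·y' + 1)/(x + 4y^2)
  d/dx[-12] = 0
Adding these up, d/dx[F] = 0 becomes
  (1/(x + 4y^2)) + (8y/(x + 4y^2))·y' = 0,
so isolating y',
  dy/dx = -(1/(x + 4y^2))/(8y/(x + 4y^2)) = -1/(8y)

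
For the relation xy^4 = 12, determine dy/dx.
Differentiate both sides with respect to x, treating y as y(x). By the chain rule, any term containing y contributes a factor of y' = dy/dx when we differentiate it.

Move every term to one side and write the relation as F(x, y) = 0. Term by term,
  d/dx[xy^4] = 4xy^3·y' + y^4
  d/dx[-12] = 0

The pieces without y' make up ∂F/∂x and the coefficient of y' is ∂F/∂y:
  ∂F/∂x = y^4,
  ∂F/∂y = 4xy^3.

Since d/dx[F] = ∂F/∂x + (∂F/∂y)·y' = 0, solve for y':
  (∂F/∂y)·y' = -∂F/∂x
  dy/dx = -(∂F/∂x)/(∂F/∂y) = -(y^4)/(4xy^3) = -y/(4x)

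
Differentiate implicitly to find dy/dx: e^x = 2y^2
Differentiate the relation implicitly: treat y = y(x) and apply the chain rule, so every y-derivative picks up a y' = dy/dx factor.

With everything moved to the left-hand side, differentiate term by term:
  d/dx[-2y^2] = -4y·y'
  d/dx[e^(x)] = e^(x)

Separating the contributions that come from x directly and those that come through y:
  without y':      e^(x)
  multiplying y':  -4y

so (e^(x)) + (-4y)·y' = 0, and therefore
  dy/dx = -(e^(x))/(-4y) = e^(x)/(4y)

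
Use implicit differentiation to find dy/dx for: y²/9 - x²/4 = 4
Apply d/dx to both sides, remembering that y depends on x. Each occurrence of y therefore brings in a y' = dy/dx via the chain rule.

With F(x, y) equal to the left-hand side minus the right, differentiate F term by term:
  d/dx[-x^2/4] = -x/2
  d/dx[y^2/9] = 2y·y'/9
  d/dx[-4] = 0
Adding these up, d/dx[F] = 0 becomes
  (-x/2) + (2y/9)·y' = 0,
so isolating y',
  dy/dx = -(-x/2)/(2y/9) = 9x/(4y)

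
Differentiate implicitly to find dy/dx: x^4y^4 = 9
Differentiate both sides with respect to x, treating y as y(x). By the chain rule, any term containing y contributes a factor of y' = dy/dx when we differentiate it.

Move every term to one side and write the relation as F(x, y) = 0. Term by term,
  d/dx[x^4y^4] = 4x^4y^3·y' + 4x^3y^4
  d/dx[-9] = 0

The pieces without y' make up ∂F/∂x and the coefficient of y' is ∂F/∂y:
  ∂F/∂x = 4x^3y^4,
  ∂F/∂y = 4x^4y^3.

Since d/dx[F] = ∂F/∂x + (∂F/∂y)·y' = 0, solve for y':
  (∂F/∂y)·y' = -∂F/∂x
  dy/dx = -(∂F/∂x)/(∂F/∂y) = -(4x^3y^4)/(4x^4y^3) = -y/x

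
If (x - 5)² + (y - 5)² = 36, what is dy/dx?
Take d/dx of both sides. Since y is implicitly a function of x, the chain rule attaches a y' = dy/dx factor whenever we differentiate through y.

Set F(x, y) = (left side) − (right side), so the curve is F = 0. Differentiating each term of F:
  d/dx[(x - 5)^2] = 2x - 10
  d/dx[(y - 5)^2] = 2·y'(y - 5)
  d/dx[-36] = 0

Collecting, the y'-free part is the partial derivative in x and the y' coefficient is the partial derivative in y:
  ∂F/∂x = 2x - 10
  ∂F/∂y = 2y - 10

so d/dx[F(x, y(x))] = ∂F/∂x + (∂F/∂y)·y' = 0. Rearranging,
  dy/dx = -(∂F/∂x)/(∂F/∂y) = -(2x - 10)/(2y - 10) = (5 - x)/(y - 5)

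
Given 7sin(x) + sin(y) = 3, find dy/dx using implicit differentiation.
Differentiate the relation implicitly: treat y = y(x) and apply the chain rule, so every y-derivative picks up a y' = dy/dx factor.

With everything moved to the left-hand side, differentiate term by term:
  d/dx[7sin(x)] = 7cos(x)
  d/dx[sin(y)] = y'·cos(y)
  d/dx[-3] = 0

Separating the contributions that come from x directly and those that come through y:
  without y':      7cos(x)
  multiplying y':  cos(y)

so (7cos(x)) + (cos(y))·y' = 0, and therefore
  dy/dx = -(7cos(x))/(cos(y)) = -7cos(x)/cos(y)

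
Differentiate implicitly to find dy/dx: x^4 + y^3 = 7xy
Take d/dx of both sides. Since y is implicitly a function of x, the chain rule attaches a y' = dy/dx factor whenever we differentiate through y.

Set F(x, y) = (left side) − (right side), so the curve is F = 0. Differentiating each term of F:
  d/dx[x^4] = 4x^3
  d/dx[-7xy] = -7x·y' - 7y
  d/dx[y^3] = 3y^2·y'

Collecting, the y'-free part is the partial derivative in x and the y' coefficient is the partial derivative in y:
  ∂F/∂x = 4x^3 - 7y
  ∂F/∂y = -7x + 3y^2

so d/dx[F(x, y(x))] = ∂F/∂x + (∂F/∂y)·y' = 0. Rearranging,
  dy/dx = -(∂F/∂x)/(∂F/∂y) = -(4x^3 - 7y)/(-7x + 3y^2) = (4x^3 - 7y)/(7x - 3y^2)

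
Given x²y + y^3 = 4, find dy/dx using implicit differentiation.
Apply d/dx to both sides, remembering that y depends on x. Each occurrence of y therefore brings in a y' = dy/dx via the chain rule.

With F(x, y) equal to the left-hand side minus the right, differentiate F term by term:
  d/dx[x^2y] = x^2·y' + 2xy
  d/dx[y^3] = 3y^2·y'
  d/dx[-4] = 0
Adding these up, d/dx[F] = 0 becomes
  (2xy) + (x^2 + 3y^2)·y' = 0,
so isolating y',
  dy/dx = -(2xy)/(x^2 + 3y^2) = -2xy/(x^2 + 3y^2)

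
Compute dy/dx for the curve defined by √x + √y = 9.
Take d/dx of both sides. Since y is implicitly a function of x, the chain rule attaches a y' = dy/dx factor whenever we differentiate through y.

Set F(x, y) = (left side) − (right side), so the curve is F = 0. Differentiating each term of F:
  d/dx[√(x)] = 1/(2√(x))
  d/dx[√(y)] = y'/(2√(y))
  d/dx[-9] = 0

Collecting, the y'-free part is the partial derivative in x and the y' coefficient is the partial derivative in y:
  ∂F/∂x = 1/(2√(x))
  ∂F/∂y = 1/(2√(y))

so d/dx[F(x, y(x))] = ∂F/∂x + (∂F/∂y)·y' = 0. Rearranging,
  dy/dx = -(∂F/∂x)/(∂F/∂y) = -(1/(2√(x)))/(1/(2√(y))) = -√(y)/√(x)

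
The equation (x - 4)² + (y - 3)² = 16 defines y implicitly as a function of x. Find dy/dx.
Take d/dx of both sides. Since y is implicitly a function of x, the chain rule attaches a y' = dy/dx factor whenever we differentiate through y.

Set F(x, y) = (left side) − (right side), so the curve is F = 0. Differentiating each term of F:
  d/dx[(x - 4)^2] = 2x - 8
  d/dx[(y - 3)^2] = 2·y'(y - 3)
  d/dx[-16] = 0

Collecting, the y'-free part is the partial derivative in x and the y' coefficient is the partial derivative in y:
  ∂F/∂x = 2x - 8
  ∂F/∂y = 2y - 6

so d/dx[F(x, y(x))] = ∂F/∂x + (∂F/∂y)·y' = 0. Rearranging,
  dy/dx = -(∂F/∂x)/(∂F/∂y) = -(2x - 8)/(2y - 6) = (4 - x)/(y - 3)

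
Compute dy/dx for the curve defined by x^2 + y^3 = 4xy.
Differentiate the relation implicitly: treat y = y(x) and apply the chain rule, so every y-derivative picks up a y' = dy/dx factor.

With everything moved to the left-hand side, differentiate term by term:
  d/dx[x^2] = 2x
  d/dx[-4xy] = -4x·y' - 4y
  d/dx[y^3] = 3y^2·y'

Separating the contributions that come from x directly and those that come through y:
  without y':      2x - 4y
  multiplying y':  -4x + 3y^2

so (2x - 4y) + (-4x + 3y^2)·y' = 0, and therefore
  dy/dx = -(2x - 4y)/(-4x + 3y^2) = 2(x - 2y)/(4x - 3y^2)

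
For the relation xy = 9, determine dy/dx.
Differentiate the relation implicitly: treat y = y(x) and apply the chain rule, so every y-derivative picks up a y' = dy/dx factor.

With everything moved to the left-hand side, differentiate term by term:
  d/dx[xy] = x·y' + y
  d/dx[-9] = 0

Separating the contributions that come from x directly and those that come through y:
  without y':      y
  multiplying y':  x

so (y) + (x)·y' = 0, and therefore
  dy/dx = -(y)/(x) = -y/x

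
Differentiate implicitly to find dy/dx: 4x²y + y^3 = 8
Differentiate the relation implicitly: treat y = y(x) and apply the chain rule, so every y-derivative picks up a y' = dy/dx factor.

With everything moved to the left-hand side, differentiate term by term:
  d/dx[4x^2y] = 4x^2·y' + 8xy
  d/dx[y^3] = 3y^2·y'
  d/dx[-8] = 0

Separating the contributions that come from x directly and those that come through y:
  without y':      8xy
  multiplying y':  4x^2 + 3y^2

so (8xy) + (4x^2 + 3y^2)·y' = 0, and therefore
  dy/dx = -(8xy)/(4x^2 + 3y^2) = -8xy/(4x^2 + 3y^2)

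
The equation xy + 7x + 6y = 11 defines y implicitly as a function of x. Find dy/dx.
Take d/dx of both sides. Since y is implicitly a function of x, the chain rule attaches a y' = dy/dx factor whenever we differentiate through y.

Set F(x, y) = (left side) − (right side), so the curve is F = 0. Differentiating each term of F:
  d/dx[xy] = x·y' + y
  d/dx[7x] = 7
  d/dx[6y] = 6·y'
  d/dx[-11] = 0

Collecting, the y'-free part is the partial derivative in x and the y' coefficient is the partial derivative in y:
  ∂F/∂x = y + 7
  ∂F/∂y = x + 6

so d/dx[F(x, y(x))] = ∂F/∂x + (∂F/∂y)·y' = 0. Rearranging,
  dy/dx = -(∂F/∂x)/(∂F/∂y) = -(y + 7)/(x + 6) = (-y - 7)/(x + 6)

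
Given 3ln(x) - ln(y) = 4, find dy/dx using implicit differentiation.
Differentiate the relation implicitly: treat y = y(x) and apply the chain rule, so every y-derivative picks up a y' = dy/dx factor.

With everything moved to the left-hand side, differentiate term by term:
  d/dx[3ln(x)] = 3/x
  d/dx[-ln(y)] = -y'/y
  d/dx[-4] = 0

Separating the contributions that come from x directly and those that come through y:
  without y':      3/x
  multiplying y':  -1/y

so (3/x) + (-1/y)·y' = 0, and therefore
  dy/dx = -(3/x)/(-1/y) = 3y/x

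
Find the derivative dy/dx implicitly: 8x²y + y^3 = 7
Take d/dx of both sides. Since y is implicitly a function of x, the chain rule attaches a y' = dy/dx factor whenever we differentiate through y.

Set F(x, y) = (left side) − (right side), so the curve is F = 0. Differentiating each term of F:
  d/dx[8x^2y] = 8x^2·y' + 16xy
  d/dx[y^3] = 3y^2·y'
  d/dx[-7] = 0

Collecting, the y'-free part is the partial derivative in x and the y' coefficient is the partial derivative in y:
  ∂F/∂x = 16xy
  ∂F/∂y = 8x^2 + 3y^2

so d/dx[F(x, y(x))] = ∂F/∂x + (∂F/∂y)·y' = 0. Rearranging,
  dy/dx = -(∂F/∂x)/(∂F/∂y) = -(16xy)/(8x^2 + 3y^2) = -16xy/(8x^2 + 3y^2)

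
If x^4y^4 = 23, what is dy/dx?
Differentiate both sides with respect to x, treating y as y(x). By the chain rule, any term containing y contributes a factor of y' = dy/dx when we differentiate it.

Move every term to one side and write the relation as F(x, y) = 0. Term by term,
  d/dx[x^4y^4] = 4x^4y^3·y' + 4x^3y^4
  d/dx[-23] = 0

The pieces without y' make up ∂F/∂x and the coefficient of y' is ∂F/∂y:
  ∂F/∂x = 4x^3y^4,
  ∂F/∂y = 4x^4y^3.

Since d/dx[F] = ∂F/∂x + (∂F/∂y)·y' = 0, solve for y':
  (∂F/∂y)·y' = -∂F/∂x
  dy/dx = -(∂F/∂x)/(∂F/∂y) = -(4x^3y^4)/(4x^4y^3) = -y/x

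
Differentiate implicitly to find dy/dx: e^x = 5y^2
Differentiate both sides with respect to x, treating y as y(x). By the chain rule, any term containing y contributes a factor of y' = dy/dx when we differentiate it.

Move every term to one side and write the relation as F(x, y) = 0. Term by term,
  d/dx[-5y^2] = -10y·y'
  d/dx[e^(x)] = e^(x)

The pieces without y' make up ∂F/∂x and the coefficient of y' is ∂F/∂y:
  ∂F/∂x = e^(x),
  ∂F/∂y = -10y.

Since d/dx[F] = ∂F/∂x + (∂F/∂y)·y' = 0, solve for y':
  (∂F/∂y)·y' = -∂F/∂x
  dy/dx = -(∂F/∂x)/(∂F/∂y) = -(e^(x))/(-10y) = e^(x)/(10y)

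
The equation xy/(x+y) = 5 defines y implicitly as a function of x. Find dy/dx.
Differentiate the relation implicitly: treat y = y(x) and apply the chain rule, so every y-derivative picks up a y' = dy/dx factor.

With everything moved to the left-hand side, differentiate term by term:
  d/dx[xy/(x + y)] = xy(-y' - 1)/(x + y)^2 + x·y'/(x + y) + y/(x + y)
  d/dx[-5] = 0

Separating the contributions that come from x directly and those that come through y:
  without y':      -xy/(x + y)^2 + y/(x + y)
  multiplying y':  -xy/(x + y)^2 + x/(x + y)

so (-xy/(x + y)^2 + y/(x + y)) + (-xy/(x + y)^2 + x/(x + y))·y' = 0, and therefore
  dy/dx = -(-xy/(x + y)^2 + y/(x + y))/(-xy/(x + y)^2 + x/(x + y))
        = -(y^2/(x + y)^2)/(x^2/(x + y)^2) = -y^2/x^2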